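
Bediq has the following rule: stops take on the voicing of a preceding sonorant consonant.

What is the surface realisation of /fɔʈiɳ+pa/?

[fɔʈiɳba]

/p/ is a voiceless bilabial stop. The preceding trigger /ɳ/ is voiced, so /p/ must become voiced as well.
Changing only its voicing to voiced gives [b] — the voiced bilabial stop.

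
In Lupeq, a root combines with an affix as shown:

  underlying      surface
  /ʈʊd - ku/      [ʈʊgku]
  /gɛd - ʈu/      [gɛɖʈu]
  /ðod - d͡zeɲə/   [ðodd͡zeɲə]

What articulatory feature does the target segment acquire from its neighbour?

place

Underlying /d/ is realised as [g] next to /k/; /k/ itself does not change.
The change alveolar → velar matches the place of the following /k/, identifying this as place assimilation.
The other alternating form patterns the same way: /d/ → [ɖ] before /ʈ/ (alveolar → retroflex, matching retroflex) — only place changes, and always toward the following segment.
No alternation appears in [ðodd͡zeɲə]: there the adjacent consonants already agree in place (/d/ and /d͡z/ are both alveolar), so this form is consistent with the same rule.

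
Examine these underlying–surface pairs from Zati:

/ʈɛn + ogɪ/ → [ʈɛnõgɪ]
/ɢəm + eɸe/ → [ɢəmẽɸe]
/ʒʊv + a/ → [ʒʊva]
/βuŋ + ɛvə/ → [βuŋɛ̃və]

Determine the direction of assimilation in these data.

progressive

The vowel /o/ surfaces as nasalised [õ] next to the preceding nasal /n/ — it has acquired the [+nasal] feature of its neighbour.
Likewise in the remaining data: /e/ → [ẽ] after /m/; /ɛ/ → [ɛ̃] after /ŋ/ — each time a vowel is nasalised next to a preceding nasal.
No change occurs in [ʒʊva] because the vowel at the boundary is adjacent to an oral consonant, not a nasal (/a/ next to /v/).
Because the conditioning nasal is to the left of the vowel that changes, the process is progressive (perseverative).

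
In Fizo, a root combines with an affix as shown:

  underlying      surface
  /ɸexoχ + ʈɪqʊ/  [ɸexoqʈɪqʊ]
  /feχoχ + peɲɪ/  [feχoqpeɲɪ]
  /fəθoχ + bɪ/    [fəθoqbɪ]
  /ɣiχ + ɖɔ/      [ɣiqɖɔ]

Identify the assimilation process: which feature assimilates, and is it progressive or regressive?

The segment that alternates is /χ/, which surfaces as [q] when adjacent to /ʈ/.
The change fricative → stop matches the manner of the following /ʈ/, identifying this as manner assimilation.
Place and voice are unchanged, so the assimilation is partial, not total.
The same holds elsewhere in the data: /χ/ → [q] before /p/ (fricative → stop, matching a stop); /χ/ → [q] before /b/ (fricative → stop, matching a stop); /χ/ → [q] before /ɖ/ (fricative → stop, matching a stop) — only manner changes, and always toward the following segment.
The trigger is the following segment, so the direction is regressive (anticipatory).

regressive manner assimilation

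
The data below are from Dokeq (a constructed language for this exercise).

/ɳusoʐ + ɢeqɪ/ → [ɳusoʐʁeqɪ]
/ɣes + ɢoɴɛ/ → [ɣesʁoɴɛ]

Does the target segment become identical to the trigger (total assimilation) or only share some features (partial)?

partial assimilation

The segment that alternates is /ɢ/, which surfaces as [ʁ] when adjacent to /ʐ/.
The change stop → fricative matches the manner of the preceding /ʐ/, identifying this as manner assimilation.
Place and voice are unchanged, so the assimilation is partial, not total.
The other alternating form patterns the same way: /ɢ/ → [ʁ] after /s/ (stop → fricative, matching a fricative) — only manner changes, and always toward the preceding segment.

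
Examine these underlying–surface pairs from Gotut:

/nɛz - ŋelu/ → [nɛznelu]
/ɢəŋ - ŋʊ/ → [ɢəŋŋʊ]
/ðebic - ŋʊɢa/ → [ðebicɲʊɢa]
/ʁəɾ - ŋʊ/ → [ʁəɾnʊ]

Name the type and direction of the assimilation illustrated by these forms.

Comparing underlying and surface forms, /ŋ/ → [n] is the alternation; the neighbouring /z/ is constant.
/ŋ/ is velar while /z/ is alveolar; the output [n] is alveolar, matching the trigger — so the feature that spreads is place.
Manner and voice are unchanged, so the assimilation is partial, not total.
Checking the remaining alternations: /ŋ/ → [ɲ] after /c/ (velar → palatal, matching palatal); /ŋ/ → [n] after /ɾ/ (velar → alveolar, matching alveolar) — only place changes, and always toward the preceding segment.
Nothing changes in [ɢəŋŋʊ]: there the adjacent consonants already agree in place (/ŋ/ and /ŋ/ are both velar), so this form is consistent with the same rule.
Since the segment that changes follows the conditioning segment, the assimilation is progressive.

progressive place assimilation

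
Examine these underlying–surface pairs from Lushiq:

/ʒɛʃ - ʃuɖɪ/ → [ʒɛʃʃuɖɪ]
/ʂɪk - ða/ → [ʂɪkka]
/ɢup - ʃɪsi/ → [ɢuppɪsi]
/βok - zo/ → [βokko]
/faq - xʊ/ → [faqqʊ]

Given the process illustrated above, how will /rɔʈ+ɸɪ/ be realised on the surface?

[rɔʈʈɪ]

The data show progressive total assimilation (/ð/ → [k] after /k/; /ʃ/ → [p] after /p/; /z/ → [k] after /k/; /x/ → [q] after /q/): in every case the target segment becomes identical to its preceding neighbour, copying more than a single feature.
In [ʒɛʃʃuɖɪ] the two consonants at the boundary are already identical (/ʃ/ + /ʃ/), so the rule applies vacuously and nothing changes.
/ɸ/ is the segment targeted by the rule; it sits immediately after /ʈ/, so it assimilates completely and surfaces as [ʈ].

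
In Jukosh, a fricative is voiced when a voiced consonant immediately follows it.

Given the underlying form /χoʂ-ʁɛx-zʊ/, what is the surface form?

The rule targets /ʂ/ (voiceless retroflex fricative), which sits before the trigger /ʁ/ (voiced).
A voiced retroflex fricative is [ʐ], so the surface segment is [ʐ].
At the second juncture, /x/ likewise becomes [ɣ] adjacent to /z/.

[χoʐʁɛɣzʊ]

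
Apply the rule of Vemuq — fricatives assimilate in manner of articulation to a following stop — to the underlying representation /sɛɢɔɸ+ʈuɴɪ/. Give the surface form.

/ɸ/ is a voiceless bilabial fricative. The following trigger /ʈ/ is a stop, so /ɸ/ must become a stop as well.
A voiceless bilabial stop is [p], so the surface segment is [p].

[sɛɢɔpʈuɴɪ]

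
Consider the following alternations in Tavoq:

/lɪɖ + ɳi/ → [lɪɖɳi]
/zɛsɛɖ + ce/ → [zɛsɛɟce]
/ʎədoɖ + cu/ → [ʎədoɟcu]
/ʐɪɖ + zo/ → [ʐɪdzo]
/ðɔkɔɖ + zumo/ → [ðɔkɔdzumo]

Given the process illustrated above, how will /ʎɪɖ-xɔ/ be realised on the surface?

[ʎɪgxɔ]

The data show regressive place assimilation: /ɖ/ → [ɟ] before /c/; /ɖ/ → [d] before /z/. In each pair only place changes, matching the following consonant, while manner and voice stay constant.
No alternation appears in [lɪɖɳi]: there the adjacent consonants already agree in place (/ɖ/ and /ɳ/ are both retroflex), so this form is consistent with the same rule.
The rule targets /ɖ/ (voiced retroflex stop), which sits before the trigger /x/ (velar).
Changing only its place to velar gives [g] — the voiced velar stop.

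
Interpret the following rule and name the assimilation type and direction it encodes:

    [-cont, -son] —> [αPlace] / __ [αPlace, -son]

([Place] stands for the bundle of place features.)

regressive place assimilation

The rule copies the place features (abbreviated [Place]) from the environment onto the target, so the assimilating feature is place.
Since the environment is written after the underscore, the trigger follows the target; the direction is regressive.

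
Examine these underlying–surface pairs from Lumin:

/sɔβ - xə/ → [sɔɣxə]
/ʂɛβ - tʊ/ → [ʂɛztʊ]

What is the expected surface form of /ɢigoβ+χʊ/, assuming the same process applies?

[ɢigoʁχʊ]

The data show regressive place assimilation: /β/ → [ɣ] before /x/; /β/ → [z] before /t/. In each pair only place changes, matching the following consonant, while manner and voice stay constant.
The rule targets /β/ (voiced bilabial fricative), which sits before the trigger /χ/ (uvular).
A voiced uvular fricative is [ʁ], so the surface segment is [ʁ].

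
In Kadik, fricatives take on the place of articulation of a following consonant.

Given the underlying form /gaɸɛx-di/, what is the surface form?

[gaɸɛsdi]

/x/ is a voiceless velar fricative. The following trigger /d/ is alveolar, so /x/ must become alveolar as well.
Changing only its place to alveolar gives [s] — the voiceless alveolar fricative.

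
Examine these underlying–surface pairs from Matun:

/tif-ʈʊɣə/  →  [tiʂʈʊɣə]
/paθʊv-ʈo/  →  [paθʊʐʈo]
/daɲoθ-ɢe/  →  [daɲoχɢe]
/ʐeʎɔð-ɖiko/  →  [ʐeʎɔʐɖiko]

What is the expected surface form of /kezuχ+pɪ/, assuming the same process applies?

The data show regressive place assimilation: /f/ → [ʂ] before /ʈ/; /v/ → [ʐ] before /ʈ/; /θ/ → [χ] before /ɢ/; /ð/ → [ʐ] before /ɖ/. In each pair only place changes, matching the following consonant, while manner and voice stay constant.
/χ/ is a voiceless uvular fricative. The following trigger /p/ is bilabial, so /χ/ must become bilabial as well.
The voiceless bilabial fricative is [ɸ], so /χ/ → [ɸ].

[kezuɸpɪ]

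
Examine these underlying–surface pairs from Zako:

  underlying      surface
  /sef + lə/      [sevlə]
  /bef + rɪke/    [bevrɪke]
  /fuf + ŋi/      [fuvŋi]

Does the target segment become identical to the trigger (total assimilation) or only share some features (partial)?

partial assimilation

Underlying /f/ is realised as [v] next to /l/; /l/ itself does not change.
The change voiceless → voiced matches the voicing of the following /l/, identifying this as voicing assimilation.
Place and manner are unchanged, so the assimilation is partial, not total.
The other alternating forms pattern the same way: /f/ → [v] before /r/ (voiceless → voiced, matching voiced); /f/ → [v] before /ŋ/ (voiceless → voiced, matching voiced) — only voicing changes, and always toward the following segment.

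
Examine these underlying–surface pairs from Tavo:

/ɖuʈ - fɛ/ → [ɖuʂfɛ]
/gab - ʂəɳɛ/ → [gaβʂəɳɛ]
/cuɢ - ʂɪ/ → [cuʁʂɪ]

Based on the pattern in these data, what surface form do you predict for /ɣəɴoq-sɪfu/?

The data show regressive manner assimilation: /ʈ/ → [ʂ] before /f/; /b/ → [β] before /ʂ/; /ɢ/ → [ʁ] before /ʂ/. In each pair only manner changes, matching the following consonant, while place and voice stay constant.
/q/ is a voiceless uvular stop. The following trigger /s/ is a fricative, so /q/ must become a fricative as well.
Changing only its manner to fricative gives [χ] — the voiceless uvular fricative.

[ɣəɴoχsɪfu]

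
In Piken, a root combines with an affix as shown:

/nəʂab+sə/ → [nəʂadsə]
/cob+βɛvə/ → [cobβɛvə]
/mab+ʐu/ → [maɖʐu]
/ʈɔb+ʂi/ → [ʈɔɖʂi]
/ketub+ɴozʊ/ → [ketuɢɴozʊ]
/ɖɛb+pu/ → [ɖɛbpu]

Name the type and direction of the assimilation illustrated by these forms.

regressive place assimilation

The segment that alternates is /b/, which surfaces as [d] when adjacent to /s/.
/b/ is bilabial while /s/ is alveolar; the output [d] is alveolar, matching the trigger — so the feature that spreads is place.
Manner and voice are unchanged, so the assimilation is partial, not total.
The same holds elsewhere in the data: /b/ → [ɖ] before /ʐ/ (bilabial → retroflex, matching retroflex); /b/ → [ɖ] before /ʂ/ (bilabial → retroflex, matching retroflex); /b/ → [ɢ] before /ɴ/ (bilabial → uvular, matching uvular) — only place changes, and always toward the following segment.
No alternation appears in [cobβɛvə], [ɖɛbpu]: there the adjacent consonants already agree in place (/b/ and /β/ are both bilabial; /b/ and /p/ are both bilabial), so these forms are consistent with the same rule.
The trigger is the following segment, so the direction is regressive (anticipatory).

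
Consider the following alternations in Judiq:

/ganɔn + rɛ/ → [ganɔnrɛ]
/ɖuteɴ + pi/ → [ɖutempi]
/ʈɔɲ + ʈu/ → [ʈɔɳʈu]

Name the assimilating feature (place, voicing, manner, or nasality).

The segment that alternates is /ɴ/, which surfaces as [m] when adjacent to /p/.
/ɴ/ is uvular while /p/ is bilabial; the output [m] is bilabial, matching the trigger — so the feature that spreads is place.
Checking the remaining alternation: /ɲ/ → [ɳ] before /ʈ/ (palatal → retroflex, matching retroflex) — only place changes, and always toward the following segment.
Nothing changes in [ganɔnrɛ]: there the adjacent consonants already agree in place (/n/ and /r/ are both alveolar), so this form is consistent with the same rule.

place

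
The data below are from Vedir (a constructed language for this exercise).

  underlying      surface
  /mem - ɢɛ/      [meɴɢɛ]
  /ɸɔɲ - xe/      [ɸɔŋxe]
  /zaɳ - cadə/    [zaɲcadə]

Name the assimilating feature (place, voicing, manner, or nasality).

place

The segment that alternates is /m/, which surfaces as [ɴ] when adjacent to /ɢ/.
/m/ is bilabial while /ɢ/ is uvular; the output [ɴ] is uvular, matching the trigger — so the feature that spreads is place.
The other alternating forms pattern the same way: /ɲ/ → [ŋ] before /x/ (palatal → velar, matching velar); /ɳ/ → [ɲ] before /c/ (retroflex → palatal, matching palatal) — only place changes, and always toward the following segment.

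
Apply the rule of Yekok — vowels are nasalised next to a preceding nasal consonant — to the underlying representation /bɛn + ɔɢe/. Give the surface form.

/ɔ/ sits next to the nasal /n/ and is therefore nasalised to [ɔ̃].

[bɛnɔ̃ɢe]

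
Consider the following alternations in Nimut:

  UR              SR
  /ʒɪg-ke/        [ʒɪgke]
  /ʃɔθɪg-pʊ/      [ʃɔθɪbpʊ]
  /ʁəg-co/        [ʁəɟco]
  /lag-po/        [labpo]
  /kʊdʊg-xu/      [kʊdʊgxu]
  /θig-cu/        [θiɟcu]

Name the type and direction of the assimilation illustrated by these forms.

Underlying /g/ is realised as [b] next to /p/; /p/ itself does not change.
The change velar → bilabial matches the place of the following /p/, identifying this as place assimilation.
Manner and voice are unchanged, so the assimilation is partial, not total.
Checking the remaining alternation: /g/ → [ɟ] before /c/ (velar → palatal, matching palatal) — only place changes, and always toward the following segment.
No alternation appears in [ʒɪgke], [kʊdʊgxu]: there the adjacent consonants already agree in place (/g/ and /k/ are both velar; /g/ and /x/ are both velar), so these forms are consistent with the same rule.
Since the segment that changes precedes the conditioning segment, the assimilation is regressive.

regressive place assimilation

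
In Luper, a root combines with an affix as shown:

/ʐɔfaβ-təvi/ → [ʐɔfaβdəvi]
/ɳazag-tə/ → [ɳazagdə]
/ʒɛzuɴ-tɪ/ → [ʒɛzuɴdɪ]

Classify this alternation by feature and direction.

progressive voicing assimilation

The segment that alternates is /t/, which surfaces as [d] when adjacent to /β/.
/t/ is voiceless while /β/ is voiced; the output [d] is voiced, matching the trigger — so the feature that spreads is voicing.
Place and manner are unchanged, so the assimilation is partial, not total.
Checking the remaining alternations: /t/ → [d] after /g/ (voiceless → voiced, matching voiced); /t/ → [d] after /ɴ/ (voiceless → voiced, matching voiced) — only voicing changes, and always toward the preceding segment.
The trigger is the preceding segment, so the direction is progressive (perseverative).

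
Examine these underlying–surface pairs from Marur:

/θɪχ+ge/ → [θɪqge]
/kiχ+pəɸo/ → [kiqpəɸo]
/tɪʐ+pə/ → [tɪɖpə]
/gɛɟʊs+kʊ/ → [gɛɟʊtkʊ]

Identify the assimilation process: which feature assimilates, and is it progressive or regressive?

Underlying /χ/ is realised as [q] next to /g/; /g/ itself does not change.
The change fricative → stop matches the manner of the following /g/, identifying this as manner assimilation.
Place and voice are unchanged, so the assimilation is partial, not total.
Checking the remaining alternations: /χ/ → [q] before /p/ (fricative → stop, matching a stop); /ʐ/ → [ɖ] before /p/ (fricative → stop, matching a stop); /s/ → [t] before /k/ (fricative → stop, matching a stop) — only manner changes, and always toward the following segment.
Since the segment that changes precedes the conditioning segment, the assimilation is regressive.

regressive manner assimilation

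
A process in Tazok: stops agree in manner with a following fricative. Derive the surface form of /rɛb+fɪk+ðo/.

/b/ is a voiced bilabial stop. The following trigger /f/ is a fricative, so /b/ must become a fricative as well.
The voiced bilabial fricative is [β], so /b/ → [β].
The same rule applies at the second boundary: /k/ → [x] next to /ð/.

[rɛβfɪxðo]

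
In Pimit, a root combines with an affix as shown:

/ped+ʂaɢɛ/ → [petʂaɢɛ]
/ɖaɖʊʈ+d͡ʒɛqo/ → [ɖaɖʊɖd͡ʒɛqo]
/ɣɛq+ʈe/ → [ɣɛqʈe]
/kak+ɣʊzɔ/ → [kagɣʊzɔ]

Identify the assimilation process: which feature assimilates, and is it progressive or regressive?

regressive voicing assimilation

Underlying /d/ is realised as [t] next to /ʂ/; /ʂ/ itself does not change.
/d/ is voiced while /ʂ/ is voiceless; the output [t] is voiceless, matching the trigger — so the feature that spreads is voicing.
Place and manner are unchanged, so the assimilation is partial, not total.
The same holds elsewhere in the data: /ʈ/ → [ɖ] before /d͡ʒ/ (voiceless → voiced, matching voiced); /k/ → [g] before /ɣ/ (voiceless → voiced, matching voiced) — only voicing changes, and always toward the following segment.
No alternation appears in [ɣɛqʈe]: there the adjacent consonants already agree in voicing (/q/ and /ʈ/ are both voiceless), so this form is consistent with the same rule.
The trigger is the following segment, so the direction is regressive (anticipatory).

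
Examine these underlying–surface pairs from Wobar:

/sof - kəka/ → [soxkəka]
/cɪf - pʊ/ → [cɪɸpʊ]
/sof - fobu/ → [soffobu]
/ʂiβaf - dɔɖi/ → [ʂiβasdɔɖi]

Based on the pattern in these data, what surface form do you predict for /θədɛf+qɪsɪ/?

[θədɛχqɪsɪ]

The data show regressive place assimilation: /f/ → [x] before /k/; /f/ → [ɸ] before /p/; /f/ → [s] before /d/. In each pair only place changes, matching the following consonant, while manner and voice stay constant.
No alternation appears in [soffobu]: there the adjacent consonants already agree in place (/f/ and /f/ are both labiodental), so this form is consistent with the same rule.
/f/ is a voiceless labiodental fricative. The following trigger /q/ is uvular, so /f/ must become uvular as well.
The voiceless uvular fricative is [χ], so /f/ → [χ].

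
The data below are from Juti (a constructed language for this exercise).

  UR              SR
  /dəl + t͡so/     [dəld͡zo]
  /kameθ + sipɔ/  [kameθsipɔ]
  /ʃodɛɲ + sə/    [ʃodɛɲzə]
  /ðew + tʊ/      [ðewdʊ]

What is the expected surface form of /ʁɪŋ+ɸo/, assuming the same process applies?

The data show progressive voicing assimilation: /t͡s/ → [d͡z] after /l/; /s/ → [z] after /ɲ/; /t/ → [d] after /w/. In each pair only voicing changes, matching the preceding consonant, while place and manner stay constant.
Nothing changes in [kameθsipɔ]: there the adjacent consonants already agree in voicing (/s/ and /θ/ are both voiceless), so this form is consistent with the same rule.
The rule targets /ɸ/ (voiceless bilabial fricative), which sits after the trigger /ŋ/ (voiced).
Changing only its voicing to voiced gives [β] — the voiced bilabial fricative.

[ʁɪŋβo]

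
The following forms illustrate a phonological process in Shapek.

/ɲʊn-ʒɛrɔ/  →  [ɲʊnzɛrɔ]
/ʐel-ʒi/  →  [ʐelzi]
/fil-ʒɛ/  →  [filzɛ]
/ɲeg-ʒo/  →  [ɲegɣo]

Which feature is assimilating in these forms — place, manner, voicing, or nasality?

Comparing underlying and surface forms, /ʒ/ → [z] is the alternation; the neighbouring /n/ is constant.
The change postalveolar → alveolar matches the place of the preceding /n/, identifying this as place assimilation.
The other alternating forms pattern the same way: /ʒ/ → [z] after /l/ (postalveolar → alveolar, matching alveolar); /ʒ/ → [ɣ] after /g/ (postalveolar → velar, matching velar) — only place changes, and always toward the preceding segment.

place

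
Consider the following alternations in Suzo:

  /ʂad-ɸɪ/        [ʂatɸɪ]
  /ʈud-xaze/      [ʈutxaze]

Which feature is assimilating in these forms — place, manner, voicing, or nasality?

voicing

Underlying /d/ is realised as [t] next to /ɸ/; /ɸ/ itself does not change.
/d/ is voiced while /ɸ/ is voiceless; the output [t] is voiceless, matching the trigger — so the feature that spreads is voicing.
The same holds elsewhere in the data: /d/ → [t] before /x/ (voiced → voiceless, matching voiceless) — only voicing changes, and always toward the following segment.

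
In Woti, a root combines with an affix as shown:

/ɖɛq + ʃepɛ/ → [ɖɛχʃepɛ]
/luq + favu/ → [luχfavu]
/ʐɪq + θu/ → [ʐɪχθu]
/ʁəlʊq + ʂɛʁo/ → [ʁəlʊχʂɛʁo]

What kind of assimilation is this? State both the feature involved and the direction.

Underlying /q/ is realised as [χ] next to /ʃ/; /ʃ/ itself does not change.
The change stop → fricative matches the manner of the following /ʃ/, identifying this as manner assimilation.
Place and voice are unchanged, so the assimilation is partial, not total.
The other alternating forms pattern the same way: /q/ → [χ] before /f/ (stop → fricative, matching a fricative); /q/ → [χ] before /θ/ (stop → fricative, matching a fricative); /q/ → [χ] before /ʂ/ (stop → fricative, matching a fricative) — only manner changes, and always toward the following segment.
Since the segment that changes precedes the conditioning segment, the assimilation is regressive.

regressive manner assimilation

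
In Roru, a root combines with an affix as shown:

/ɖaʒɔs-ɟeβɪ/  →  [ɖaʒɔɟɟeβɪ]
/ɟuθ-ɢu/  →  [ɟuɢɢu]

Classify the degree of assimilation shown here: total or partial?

total assimilation

Comparing underlying and surface forms, /s/ → [ɟ] is the alternation; the neighbouring /ɟ/ is constant.
The output [ɟ] is identical to the trigger /ɟ/ — every feature (place, manner, voicing) has been copied — so this is total assimilation.
The remaining alternation confirms this: /θ/ → [ɢ] before /ɢ/ — in each case the output is a copy of the following consonant.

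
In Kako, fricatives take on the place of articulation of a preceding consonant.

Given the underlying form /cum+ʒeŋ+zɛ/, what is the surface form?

[cumβeŋɣɛ]

The rule targets /ʒ/ (voiced postalveolar fricative), which sits after the trigger /m/ (bilabial).
The voiced bilabial fricative is [β], so /ʒ/ → [β].
At the second juncture, /z/ likewise becomes [ɣ] adjacent to /ŋ/.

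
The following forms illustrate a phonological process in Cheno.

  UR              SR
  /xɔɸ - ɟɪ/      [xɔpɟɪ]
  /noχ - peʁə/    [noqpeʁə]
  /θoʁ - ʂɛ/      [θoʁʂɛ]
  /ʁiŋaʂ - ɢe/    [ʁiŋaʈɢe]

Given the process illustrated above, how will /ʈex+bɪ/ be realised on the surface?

[ʈekbɪ]

The data show regressive manner assimilation: /ɸ/ → [p] before /ɟ/; /χ/ → [q] before /p/; /ʂ/ → [ʈ] before /ɢ/. In each pair only manner changes, matching the following consonant, while place and voice stay constant.
Nothing changes in [θoʁʂɛ]: there the adjacent consonants already agree in manner (/ʁ/ and /ʂ/ are both fricatives), so this form is consistent with the same rule.
/x/ is a voiceless velar fricative. The following trigger /b/ is a stop, so /x/ must become a stop as well.
The voiceless velar stop is [k], so /x/ → [k].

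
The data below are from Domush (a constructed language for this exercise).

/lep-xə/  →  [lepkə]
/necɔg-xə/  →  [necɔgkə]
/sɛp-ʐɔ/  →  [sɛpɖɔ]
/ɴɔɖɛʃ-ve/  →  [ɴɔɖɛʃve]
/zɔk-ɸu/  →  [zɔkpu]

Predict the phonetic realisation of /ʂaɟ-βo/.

The data show progressive manner assimilation: /x/ → [k] after /p/; /x/ → [k] after /g/; /ʐ/ → [ɖ] after /p/; /ɸ/ → [p] after /k/. In each pair only manner changes, matching the preceding consonant, while place and voice stay constant.
No alternation appears in [ɴɔɖɛʃve]: there the adjacent consonants already agree in manner (/v/ and /ʃ/ are both fricatives), so this form is consistent with the same rule.
The rule targets /β/ (voiced bilabial fricative), which sits after the trigger /ɟ/ (stop).
The voiced bilabial stop is [b], so /β/ → [b].

[ʂaɟbo]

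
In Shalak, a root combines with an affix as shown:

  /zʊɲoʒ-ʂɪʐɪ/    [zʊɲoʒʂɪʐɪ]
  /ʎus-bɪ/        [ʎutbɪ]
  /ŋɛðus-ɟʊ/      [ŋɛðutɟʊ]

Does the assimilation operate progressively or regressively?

Underlying /s/ is realised as [t] next to /b/; /b/ itself does not change.
The change fricative → stop matches the manner of the following /b/, identifying this as manner assimilation.
The same holds elsewhere in the data: /s/ → [t] before /ɟ/ (fricative → stop, matching a stop) — only manner changes, and always toward the following segment.
Nothing changes in [zʊɲoʒʂɪʐɪ]: there the adjacent consonants already agree in manner (/ʒ/ and /ʂ/ are both fricatives), so this form is consistent with the same rule.
Since the segment that changes precedes the conditioning segment, the assimilation is regressive.

regressive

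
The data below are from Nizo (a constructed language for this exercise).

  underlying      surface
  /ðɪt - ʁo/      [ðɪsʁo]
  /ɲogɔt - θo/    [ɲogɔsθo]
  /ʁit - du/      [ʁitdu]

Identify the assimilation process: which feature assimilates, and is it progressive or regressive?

regressive manner assimilation

The segment that alternates is /t/, which surfaces as [s] when adjacent to /ʁ/.
The change stop → fricative matches the manner of the following /ʁ/, identifying this as manner assimilation.
Place and voice are unchanged, so the assimilation is partial, not total.
The same holds elsewhere in the data: /t/ → [s] before /θ/ (stop → fricative, matching a fricative) — only manner changes, and always toward the following segment.
Nothing changes in [ʁitdu]: there the adjacent consonants already agree in manner (/t/ and /d/ are both stops), so this form is consistent with the same rule.
The trigger is the following segment, so the direction is regressive (anticipatory).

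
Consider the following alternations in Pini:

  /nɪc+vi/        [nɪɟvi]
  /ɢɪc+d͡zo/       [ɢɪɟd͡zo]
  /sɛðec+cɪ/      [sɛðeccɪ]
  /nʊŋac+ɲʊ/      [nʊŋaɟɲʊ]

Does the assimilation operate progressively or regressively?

regressive

Underlying /c/ is realised as [ɟ] next to /v/; /v/ itself does not change.
/c/ is voiceless while /v/ is voiced; the output [ɟ] is voiced, matching the trigger — so the feature that spreads is voicing.
The other alternating forms pattern the same way: /c/ → [ɟ] before /d͡z/ (voiceless → voiced, matching voiced); /c/ → [ɟ] before /ɲ/ (voiceless → voiced, matching voiced) — only voicing changes, and always toward the following segment.
Nothing changes in [sɛðeccɪ]: there the adjacent consonants already agree in voicing (/c/ and /c/ are both voiceless), so this form is consistent with the same rule.
Since the segment that changes precedes the conditioning segment, the assimilation is regressive.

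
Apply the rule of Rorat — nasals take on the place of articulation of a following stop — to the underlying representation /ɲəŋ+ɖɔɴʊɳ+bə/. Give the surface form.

[ɲəɳɖɔɴʊmbə]

/ŋ/ is a voiced velar nasal. The following trigger /ɖ/ is retroflex, so /ŋ/ must become retroflex as well.
A voiced retroflex nasal is [ɳ], so the surface segment is [ɳ].
At the second juncture, /ɳ/ likewise becomes [m] adjacent to /b/.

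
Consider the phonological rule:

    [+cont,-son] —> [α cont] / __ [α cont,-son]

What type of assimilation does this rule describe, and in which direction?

regressive manner assimilation

The rule copies [cont] (continuancy) from the environment onto the target fricatives; since [±cont] encodes the stop/fricative manner contrast, the assimilating dimension is manner.
The conditioning segment sits to the right of the focus bar, meaning the trigger follows the segment that changes — regressive assimilation.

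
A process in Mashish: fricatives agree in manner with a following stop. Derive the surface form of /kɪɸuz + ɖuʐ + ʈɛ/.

/z/ is a voiced alveolar fricative. The following trigger /ɖ/ is a stop, so /z/ must become a stop as well.
Changing only its manner to stop gives [d] — the voiced alveolar stop.
The same rule applies at the second boundary: /ʐ/ → [ɖ] next to /ʈ/.

[kɪɸudɖuɖʈɛ]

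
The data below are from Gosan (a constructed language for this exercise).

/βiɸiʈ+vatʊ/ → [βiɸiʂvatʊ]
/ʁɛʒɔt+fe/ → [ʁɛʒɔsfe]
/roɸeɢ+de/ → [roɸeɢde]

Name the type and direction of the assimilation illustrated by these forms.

regressive manner assimilation

Comparing underlying and surface forms, /ʈ/ → [ʂ] is the alternation; the neighbouring /v/ is constant.
The change stop → fricative matches the manner of the following /v/, identifying this as manner assimilation.
Place and voice are unchanged, so the assimilation is partial, not total.
Checking the remaining alternation: /t/ → [s] before /f/ (stop → fricative, matching a fricative) — only manner changes, and always toward the following segment.
No alternation appears in [roɸeɢde]: there the adjacent consonants already agree in manner (/ɢ/ and /d/ are both stops), so this form is consistent with the same rule.
The trigger is the following segment, so the direction is regressive (anticipatory).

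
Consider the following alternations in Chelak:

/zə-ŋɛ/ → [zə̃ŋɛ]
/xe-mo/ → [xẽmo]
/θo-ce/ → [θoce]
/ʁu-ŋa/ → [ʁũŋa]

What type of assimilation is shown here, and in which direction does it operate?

regressive nasality assimilation (vowel nasalisation)

The vowel /ə/ surfaces as nasalised [ə̃] next to the following nasal /ŋ/ — it has acquired the [+nasal] feature of its neighbour.
Likewise in the remaining data: /e/ → [ẽ] before /m/; /u/ → [ũ] before /ŋ/ — each time a vowel is nasalised next to a following nasal.
No change occurs in [θoce] because the vowel at the boundary is adjacent to an oral consonant, not a nasal (/o/ next to /c/).
Because the conditioning nasal is to the right of the vowel that changes, the process is regressive (anticipatory).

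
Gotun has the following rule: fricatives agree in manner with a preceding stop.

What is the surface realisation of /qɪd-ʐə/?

[qɪdɖə]

/ʐ/ is a voiced retroflex fricative. The preceding trigger /d/ is a stop, so /ʐ/ must become a stop as well.
The voiced retroflex stop is [ɖ], so /ʐ/ → [ɖ].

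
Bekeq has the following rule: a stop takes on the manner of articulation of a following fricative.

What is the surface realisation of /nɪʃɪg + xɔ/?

[nɪʃɪɣxɔ]

The rule targets /g/ (voiced velar stop), which sits before the trigger /x/ (fricative).
A voiced velar fricative is [ɣ], so the surface segment is [ɣ].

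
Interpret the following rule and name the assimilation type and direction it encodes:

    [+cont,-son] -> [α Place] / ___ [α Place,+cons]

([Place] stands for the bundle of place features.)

The rule copies the place features (abbreviated [Place]) from the environment onto the target, so the assimilating feature is place.
The conditioning segment sits to the right of the focus bar, meaning the trigger follows the segment that changes — regressive assimilation.

regressive place assimilation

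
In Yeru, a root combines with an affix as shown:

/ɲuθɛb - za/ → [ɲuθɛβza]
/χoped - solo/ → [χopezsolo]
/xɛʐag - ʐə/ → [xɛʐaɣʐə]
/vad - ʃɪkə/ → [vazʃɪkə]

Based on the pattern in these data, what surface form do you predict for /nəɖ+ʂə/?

[nəʐʂə]

The data show regressive manner assimilation: /b/ → [β] before /z/; /d/ → [z] before /s/; /g/ → [ɣ] before /ʐ/; /d/ → [z] before /ʃ/. In each pair only manner changes, matching the following consonant, while place and voice stay constant.
/ɖ/ is a voiced retroflex stop. The following trigger /ʂ/ is a fricative, so /ɖ/ must become a fricative as well.
A voiced retroflex fricative is [ʐ], so the surface segment is [ʐ].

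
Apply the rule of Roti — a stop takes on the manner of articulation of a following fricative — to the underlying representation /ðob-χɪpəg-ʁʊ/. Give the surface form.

[ðoβχɪpəɣʁʊ]

The rule targets /b/ (voiced bilabial stop), which sits before the trigger /χ/ (fricative).
Changing only its manner to fricative gives [β] — the voiced bilabial fricative.
The same rule applies at the second boundary: /g/ → [ɣ] next to /ʁ/.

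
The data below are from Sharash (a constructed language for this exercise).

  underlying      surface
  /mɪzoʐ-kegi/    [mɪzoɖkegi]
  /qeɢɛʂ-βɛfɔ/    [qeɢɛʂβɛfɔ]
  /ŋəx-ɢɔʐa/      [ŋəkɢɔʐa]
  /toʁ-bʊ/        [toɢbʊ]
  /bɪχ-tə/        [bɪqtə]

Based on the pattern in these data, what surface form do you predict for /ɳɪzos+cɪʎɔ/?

The data show regressive manner assimilation: /ʐ/ → [ɖ] before /k/; /x/ → [k] before /ɢ/; /ʁ/ → [ɢ] before /b/; /χ/ → [q] before /t/. In each pair only manner changes, matching the following consonant, while place and voice stay constant.
No alternation appears in [qeɢɛʂβɛfɔ]: there the adjacent consonants already agree in manner (/ʂ/ and /β/ are both fricatives), so this form is consistent with the same rule.
/s/ is a voiceless alveolar fricative. The following trigger /c/ is a stop, so /s/ must become a stop as well.
The voiceless alveolar stop is [t], so /s/ → [t].

[ɳɪzotcɪʎɔ]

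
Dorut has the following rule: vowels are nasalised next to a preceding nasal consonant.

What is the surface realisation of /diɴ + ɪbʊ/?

[diɴɪ̃bʊ]

The vowel /ɪ/ is adjacent to the preceding nasal /ɴ/, so it acquires [+nasal] and surfaces as [ɪ̃].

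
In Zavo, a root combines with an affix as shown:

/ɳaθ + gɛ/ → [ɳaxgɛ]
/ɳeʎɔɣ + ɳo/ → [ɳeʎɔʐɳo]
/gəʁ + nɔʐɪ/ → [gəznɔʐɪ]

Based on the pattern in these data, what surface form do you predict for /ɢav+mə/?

The data show regressive place assimilation: /θ/ → [x] before /g/; /ɣ/ → [ʐ] before /ɳ/; /ʁ/ → [z] before /n/. In each pair only place changes, matching the following consonant, while manner and voice stay constant.
The rule targets /v/ (voiced labiodental fricative), which sits before the trigger /m/ (bilabial).
A voiced bilabial fricative is [β], so the surface segment is [β].

[ɢaβmə]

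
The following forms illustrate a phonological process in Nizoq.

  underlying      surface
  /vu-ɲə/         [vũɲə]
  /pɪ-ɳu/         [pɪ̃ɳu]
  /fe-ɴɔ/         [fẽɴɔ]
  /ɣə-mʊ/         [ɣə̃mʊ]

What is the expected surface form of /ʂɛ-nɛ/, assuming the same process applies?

The data show regressive nasality assimilation (vowel nasalisation): /u/ → [ũ] before /ɲ/; /ɪ/ → [ɪ̃] before /ɳ/; /e/ → [ẽ] before /ɴ/; /ə/ → [ə̃] before /m/ — a vowel is nasalised by an immediately following nasal consonant.
/ɛ/ sits next to the nasal /n/ and is therefore nasalised to [ɛ̃].

[ʂɛ̃nɛ]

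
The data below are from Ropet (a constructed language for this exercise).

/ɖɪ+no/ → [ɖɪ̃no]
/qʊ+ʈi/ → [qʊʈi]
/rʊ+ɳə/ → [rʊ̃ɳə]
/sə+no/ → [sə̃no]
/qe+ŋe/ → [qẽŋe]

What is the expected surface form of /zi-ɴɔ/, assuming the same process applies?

[zĩɴɔ]

The data show regressive nasality assimilation (vowel nasalisation): /ɪ/ → [ɪ̃] before /n/; /ʊ/ → [ʊ̃] before /ɳ/; /ə/ → [ə̃] before /n/; /e/ → [ẽ] before /ŋ/ — a vowel is nasalised by an immediately following nasal consonant.
No change occurs in [qʊʈi] because the vowel at the boundary is adjacent to an oral consonant, not a nasal (/ʊ/ next to /ʈ/).
/i/ sits next to the nasal /ɴ/ and is therefore nasalised to [ĩ].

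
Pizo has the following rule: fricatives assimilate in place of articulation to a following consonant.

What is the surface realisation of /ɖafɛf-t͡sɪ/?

[ɖafɛst͡sɪ]

The rule targets /f/ (voiceless labiodental fricative), which sits before the trigger /t͡s/ (alveolar).
The voiceless alveolar fricative is [s], so /f/ → [s].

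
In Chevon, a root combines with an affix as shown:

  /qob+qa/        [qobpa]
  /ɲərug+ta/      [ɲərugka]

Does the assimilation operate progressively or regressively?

Comparing underlying and surface forms, /q/ → [p] is the alternation; the neighbouring /b/ is constant.
/q/ is uvular while /b/ is bilabial; the output [p] is bilabial, matching the trigger — so the feature that spreads is place.
Checking the remaining alternation: /t/ → [k] after /g/ (alveolar → velar, matching velar) — only place changes, and always toward the preceding segment.
Since the segment that changes follows the conditioning segment, the assimilation is progressive.

progressive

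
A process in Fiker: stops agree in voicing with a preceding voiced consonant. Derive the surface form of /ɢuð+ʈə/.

[ɢuðɖə]

/ʈ/ is a voiceless retroflex stop. The preceding trigger /ð/ is voiced, so /ʈ/ must become voiced as well.
A voiced retroflex stop is [ɖ], so the surface segment is [ɖ].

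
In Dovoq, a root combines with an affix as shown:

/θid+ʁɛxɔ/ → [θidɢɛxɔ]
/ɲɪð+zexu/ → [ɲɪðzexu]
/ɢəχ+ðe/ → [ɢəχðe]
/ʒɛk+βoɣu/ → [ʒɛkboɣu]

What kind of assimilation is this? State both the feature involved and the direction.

progressive manner assimilation

The segment that alternates is /ʁ/, which surfaces as [ɢ] when adjacent to /d/.
/ʁ/ is a fricative while /d/ is a stop; the output [ɢ] is a stop, matching the trigger — so the feature that spreads is manner.
Place and voice are unchanged, so the assimilation is partial, not total.
Checking the remaining alternation: /β/ → [b] after /k/ (fricative → stop, matching a stop) — only manner changes, and always toward the preceding segment.
No alternation appears in [ɲɪðzexu], [ɢəχðe]: there the adjacent consonants already agree in manner (/z/ and /ð/ are both fricatives; /ð/ and /χ/ are both fricatives), so these forms are consistent with the same rule.
Since the segment that changes follows the conditioning segment, the assimilation is progressive.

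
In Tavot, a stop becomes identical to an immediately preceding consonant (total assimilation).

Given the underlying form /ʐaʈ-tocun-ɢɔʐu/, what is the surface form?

[ʐaʈʈocunnɔʐu]

/t/ is the segment targeted by the rule; it sits immediately after /ʈ/, so it assimilates completely and surfaces as [ʈ].
The same rule applies at the second boundary: /ɢ/ → [n] next to /n/.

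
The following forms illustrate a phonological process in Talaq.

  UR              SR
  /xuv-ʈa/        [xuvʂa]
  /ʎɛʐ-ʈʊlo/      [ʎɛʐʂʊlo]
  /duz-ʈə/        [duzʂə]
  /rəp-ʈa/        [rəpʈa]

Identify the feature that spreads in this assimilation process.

manner

The segment that alternates is /ʈ/, which surfaces as [ʂ] when adjacent to /v/.
/ʈ/ is a stop while /v/ is a fricative; the output [ʂ] is a fricative, matching the trigger — so the feature that spreads is manner.
The other alternating forms pattern the same way: /ʈ/ → [ʂ] after /ʐ/ (stop → fricative, matching a fricative); /ʈ/ → [ʂ] after /z/ (stop → fricative, matching a fricative) — only manner changes, and always toward the preceding segment.
No alternation appears in [rəpʈa]: there the adjacent consonants already agree in manner (/ʈ/ and /p/ are both stops), so this form is consistent with the same rule.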